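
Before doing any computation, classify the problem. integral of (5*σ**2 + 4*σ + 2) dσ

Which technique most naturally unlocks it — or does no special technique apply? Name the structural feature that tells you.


Method: no special technique — nothing composite, nothing rational, nothing trigonometric — each constant-multiple power of σ integrates by the power rule alone.


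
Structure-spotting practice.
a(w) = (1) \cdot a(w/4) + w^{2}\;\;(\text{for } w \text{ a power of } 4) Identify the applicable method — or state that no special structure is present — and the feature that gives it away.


Technique: the master substitution — the argument shrinks by the factor 4, so measure the index on a logarithmic scale and the recursion becomes a shift.


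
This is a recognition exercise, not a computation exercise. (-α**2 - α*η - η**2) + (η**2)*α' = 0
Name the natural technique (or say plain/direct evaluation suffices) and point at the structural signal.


Diagnosis: the homogeneous substitution — solved for the derivative, the right side is unchanged under scaling η and α together — it depends only on the ratio α/η, so substitute a single ratio variable.


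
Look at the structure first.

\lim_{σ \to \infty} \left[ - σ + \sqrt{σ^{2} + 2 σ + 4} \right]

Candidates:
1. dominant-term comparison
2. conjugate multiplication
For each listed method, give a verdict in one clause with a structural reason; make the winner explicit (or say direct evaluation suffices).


Best approach: conjugate multiplication — neither \sqrt{σ^{2} + 2 σ + 4} nor σ converges alone, so rewrite their difference as a conjugate-rationalized quotient first.
- dominant-term comparison — no dominant power emerges to decide the limit by degree comparison.
- conjugate multiplication: a fit — the right tool for this form.


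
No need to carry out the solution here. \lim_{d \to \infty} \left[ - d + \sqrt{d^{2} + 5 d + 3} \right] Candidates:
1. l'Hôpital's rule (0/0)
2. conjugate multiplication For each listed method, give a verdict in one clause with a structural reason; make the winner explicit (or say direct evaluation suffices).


Best approach: conjugate multiplication — divergence minus divergence hides a finite answer — expose it by pairing \sqrt{d^{2} + 5 d + 3} - d with its conjugate.
- l'Hôpital's rule (0/0) — the expression is a difference driving to ∞ − ∞, not a 0/0 quotient — there is no ratio for the rule to differentiate.
- conjugate multiplication: a fit — the right tool for this form.


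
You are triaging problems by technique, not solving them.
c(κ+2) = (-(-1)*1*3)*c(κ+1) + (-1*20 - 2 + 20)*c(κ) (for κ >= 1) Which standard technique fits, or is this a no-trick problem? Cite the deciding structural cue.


Best approach: the characteristic-root method — try a geometric ansatz r^κ: constant coefficients turn the recurrence into one polynomial equation in r.


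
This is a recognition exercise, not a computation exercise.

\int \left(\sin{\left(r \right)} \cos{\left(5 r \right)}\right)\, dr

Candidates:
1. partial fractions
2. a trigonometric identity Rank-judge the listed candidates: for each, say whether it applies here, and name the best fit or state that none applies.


Technique: a trigonometric identity — \sin{\left(r \right)} \cos{\left(5 r \right)} mixes two frequencies; the product-to-sum identity splits it into single-frequency sinusoids.
- partial fractions — the expression is not a ratio of polynomials that decomposes further.
- a trigonometric identity: applicable, and directly so.


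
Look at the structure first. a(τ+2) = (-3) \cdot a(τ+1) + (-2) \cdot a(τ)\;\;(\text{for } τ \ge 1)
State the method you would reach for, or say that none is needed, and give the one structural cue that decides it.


Best approach: the characteristic-root method — every coefficient is a fixed number and the forcing is zero — substitute r^τ and read off the root equation.


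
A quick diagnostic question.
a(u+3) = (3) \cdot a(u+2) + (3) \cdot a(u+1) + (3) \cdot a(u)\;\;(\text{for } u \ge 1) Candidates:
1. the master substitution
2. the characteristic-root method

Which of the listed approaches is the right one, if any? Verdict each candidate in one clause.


Diagnosis: the characteristic-root method — because shifting u leaves the equation's coefficients unchanged, exponential trials reduce it to algebra.
- the master substitution: the recursion shifts the index rather than dividing it.
- the characteristic-root method — yes, a natural case for it.


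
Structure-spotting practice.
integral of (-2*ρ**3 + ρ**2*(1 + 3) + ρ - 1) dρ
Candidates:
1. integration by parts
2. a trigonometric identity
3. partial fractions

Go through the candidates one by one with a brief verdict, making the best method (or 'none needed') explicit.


Best approach: no special technique — a term-by-term power-rule job in ρ; no substitution or rearrangement earns its keep here.
- integration by parts — parts would only shuffle a directly integrable integrand.
- a trigonometric identity — there is no trigonometric structure at all — the integrand carries no sine or cosine to rewrite.
- partial fractions: the expression is not a ratio of polynomials that decomposes further.


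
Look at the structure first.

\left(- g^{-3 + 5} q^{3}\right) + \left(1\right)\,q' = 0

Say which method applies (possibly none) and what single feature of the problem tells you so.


Diagnosis: separation of variables — separating collects all q-dependence with the derivative and leaves all g-dependence opposite: variables separate.


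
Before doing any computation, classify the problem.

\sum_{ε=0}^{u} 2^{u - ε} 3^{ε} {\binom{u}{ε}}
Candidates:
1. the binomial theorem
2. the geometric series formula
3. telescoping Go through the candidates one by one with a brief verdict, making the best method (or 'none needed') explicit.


Diagnosis: the binomial theorem — the binomial coefficients weight matched powers of 3 and 2, which is exactly the expansion of a binomial power.
- the binomial theorem: applies; the problem has the shape this method handles.
- the geometric series formula — dividing successive terms gives an index-dependent quantity, not a constant.
- telescoping: the terms as presented offer no neighboring cancellation — a telescoping rewrite may exist, but the displayed structure does not hand one over.


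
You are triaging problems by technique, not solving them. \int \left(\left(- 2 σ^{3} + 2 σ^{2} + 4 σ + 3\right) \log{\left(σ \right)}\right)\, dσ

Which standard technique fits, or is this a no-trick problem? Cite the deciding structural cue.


Verdict: integration by parts — take \log{\left(σ \right)} as the piece to differentiate: what remains is a power-rule integral in disguise.


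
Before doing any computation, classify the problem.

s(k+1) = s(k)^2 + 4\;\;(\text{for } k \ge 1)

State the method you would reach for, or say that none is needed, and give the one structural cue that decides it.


Technique: no special technique — the unknown enters the rule nonlinearly, not as a weighted sum — no linear method is even well-posed.


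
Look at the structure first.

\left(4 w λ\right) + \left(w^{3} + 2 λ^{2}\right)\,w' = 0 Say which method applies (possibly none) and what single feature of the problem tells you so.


Method: the exact-equation method — this form is already the differential of something: the matching mixed partials of 4 w λ and w^{3} + 2 λ^{2} prove it.


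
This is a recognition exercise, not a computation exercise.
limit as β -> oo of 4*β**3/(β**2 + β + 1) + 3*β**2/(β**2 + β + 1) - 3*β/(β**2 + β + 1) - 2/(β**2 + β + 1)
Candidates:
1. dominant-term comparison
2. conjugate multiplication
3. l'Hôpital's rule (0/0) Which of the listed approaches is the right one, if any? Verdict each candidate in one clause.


Method: dominant-term comparison — divide by the highest power of β present: lower-order terms vanish and the dominant ratio remains.
- dominant-term comparison: a fit — the right tool for this form.
- conjugate multiplication — the conjugate move applies to radical differences, which this is not.
- l'Hôpital's rule (0/0): as a single quotient the expression runs to ∞/∞ at the limit point — an at-infinity form of the rule would apply, though the leading-growth comparison is the direct reading.


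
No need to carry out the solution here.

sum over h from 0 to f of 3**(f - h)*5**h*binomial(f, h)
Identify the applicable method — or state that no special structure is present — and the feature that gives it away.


Technique: the binomial theorem — the binomial coefficients weight matched powers of 5 and 3, which is exactly the expansion of a binomial power.


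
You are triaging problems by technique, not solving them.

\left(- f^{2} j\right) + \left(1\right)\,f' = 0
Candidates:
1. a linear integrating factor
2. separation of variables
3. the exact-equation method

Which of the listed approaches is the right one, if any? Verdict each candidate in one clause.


Best approach: separation of variables — a product of single-variable factors, j and f^{2} — the textbook separable form.
- a linear integrating factor — the unknown enters nonlinearly (through a power, a denominator, or a transcendental function), which the linear integrating-factor recipe cannot absorb as-is — any repair would come from a preliminary substitution, not the factor.
- separation of variables — yes — fits the structure here.
- the exact-equation method: no potential function has this form as its differential, as written.


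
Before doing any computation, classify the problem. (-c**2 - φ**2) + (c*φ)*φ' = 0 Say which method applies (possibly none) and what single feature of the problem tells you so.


Best approach: the homogeneous substitution — the slope's numerator and denominator have matching total degree, so it depends only on φ/c and the ratio substitution collapses it. This doubles as a Bernoulli equation in the unknown as written; the homogeneous route needs no setup at all.


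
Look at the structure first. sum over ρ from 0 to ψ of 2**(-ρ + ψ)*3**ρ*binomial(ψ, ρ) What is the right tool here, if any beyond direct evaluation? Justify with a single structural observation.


Verdict: the binomial theorem — binomial(ψ, ρ) weighting matched powers of 3 and 2 is the expanded form of (3 + 2)^ψ — fold it back up.


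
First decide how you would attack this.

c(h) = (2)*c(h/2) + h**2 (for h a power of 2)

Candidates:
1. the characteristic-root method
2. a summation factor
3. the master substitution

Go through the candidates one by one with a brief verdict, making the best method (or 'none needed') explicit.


Best approach: the master substitution — the recursive call is at index h/2 rather than a shift, a divide-and-conquer shape — substituting h = 2^m linearizes it.
- the characteristic-root method: a divided-index call is not the fixed-shift linear shape that characteristic roots solve.
- a summation factor — the recursion divides its index rather than shifting it — there is no previous-term chain for a summation factor to telescope.
- the master substitution: applicable, and directly so.


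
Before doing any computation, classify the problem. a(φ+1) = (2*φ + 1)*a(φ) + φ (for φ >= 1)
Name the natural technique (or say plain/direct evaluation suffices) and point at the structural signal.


Best approach: a summation factor — the coefficient 2*φ + 1 drifts with the index, so no fixed root exists; normalizing by the cumulative product telescopes it.


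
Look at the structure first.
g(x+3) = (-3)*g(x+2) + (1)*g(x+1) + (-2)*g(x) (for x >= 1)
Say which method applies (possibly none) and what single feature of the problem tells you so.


Technique: the characteristic-root method — every coefficient is a fixed number and the forcing is zero — substitute r^x and read off the root equation.


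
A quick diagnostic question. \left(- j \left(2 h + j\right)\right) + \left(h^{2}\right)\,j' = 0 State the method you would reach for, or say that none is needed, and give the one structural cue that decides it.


Verdict: the homogeneous substitution — the slope is degree-zero homogeneous: the ratio substitution v = j/h collapses it. This doubles as a Bernoulli equation in the unknown as written; the homogeneous route needs no setup at all.


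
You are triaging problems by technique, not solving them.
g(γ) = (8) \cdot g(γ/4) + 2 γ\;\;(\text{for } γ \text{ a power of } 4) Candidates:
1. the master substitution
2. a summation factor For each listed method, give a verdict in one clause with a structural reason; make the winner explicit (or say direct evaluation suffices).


Technique: the master substitution — treat m = log base 4 of γ as the new clock: one recursion step advances m by one while γ scales by 4.
- the master substitution: applicable, and directly so.
- a summation factor — the recursion divides its index rather than shifting it — there is no previous-term chain for a summation factor to telescope.


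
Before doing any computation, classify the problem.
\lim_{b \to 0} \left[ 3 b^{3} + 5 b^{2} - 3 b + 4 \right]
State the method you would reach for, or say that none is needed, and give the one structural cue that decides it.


Verdict: no special technique — no vanishing denominator and no indeterminate clash at the point — evaluation is immediate.


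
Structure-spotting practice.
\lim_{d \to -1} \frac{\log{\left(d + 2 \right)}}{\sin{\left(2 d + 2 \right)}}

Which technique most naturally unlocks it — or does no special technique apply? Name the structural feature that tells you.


Best approach: l'Hôpital's rule (0/0) — substituting -1 gives 0 over 0; differentiate top and bottom once and re-evaluate. The standard small-argument limits would also carry it; the rule is the systematic route.


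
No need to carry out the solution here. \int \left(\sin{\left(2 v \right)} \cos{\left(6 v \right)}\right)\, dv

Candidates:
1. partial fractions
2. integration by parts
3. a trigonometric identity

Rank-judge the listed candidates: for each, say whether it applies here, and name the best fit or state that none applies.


Method: a trigonometric identity — the product \sin{\left(2 v \right)} \cos{\left(6 v \right)} converts to a sum of single-frequency sinusoids via the product-to-sum identity.
- partial fractions — the expression is not a ratio of polynomials that decomposes further.
- integration by parts — not the natural route: no polynomial-kernel product appears — a recursive parts reduction of the trigonometric product exists, but the identity rewrite is direct.
- a trigonometric identity — applicable, and directly so.


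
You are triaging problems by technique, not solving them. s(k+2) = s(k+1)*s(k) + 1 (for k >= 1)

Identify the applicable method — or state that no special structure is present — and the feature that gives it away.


Technique: no special technique — the sequence value feeds back through itself nonlinearly — linear superposition fails, and every superposition-based closed form fails with it.


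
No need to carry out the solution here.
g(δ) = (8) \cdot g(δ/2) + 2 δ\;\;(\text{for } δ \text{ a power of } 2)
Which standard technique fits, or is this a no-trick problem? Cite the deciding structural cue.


Method: the master substitution — the argument contracts 2-fold per step: reindex δ exponentially and solve the linear recurrence in the new index.


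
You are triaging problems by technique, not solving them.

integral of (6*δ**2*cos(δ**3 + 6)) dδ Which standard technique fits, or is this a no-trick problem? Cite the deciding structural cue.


Diagnosis: u-substitution — read it as f(δ**3 + 6) times a constant multiple of d(δ**3 + 6): one substitution, u = δ**3 + 6, finishes it.


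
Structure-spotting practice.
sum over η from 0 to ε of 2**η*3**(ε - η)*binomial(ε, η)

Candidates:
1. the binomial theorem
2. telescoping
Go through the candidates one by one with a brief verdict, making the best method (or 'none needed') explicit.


Best approach: the binomial theorem — the summand is term η of a binomial expansion in 2 and 3; the whole sum is a single power.
- the binomial theorem: applicable, and directly so.
- telescoping — computed from the summand as displayed, the partial sums build up without the pairwise collapse telescoping exploits.


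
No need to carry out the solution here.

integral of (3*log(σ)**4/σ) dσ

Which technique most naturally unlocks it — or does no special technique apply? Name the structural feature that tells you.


Best approach: u-substitution — collected, the integrand has one factor that is, up to a constant, the derivative of an inner expression the rest depends on — substitute for that inner expression.


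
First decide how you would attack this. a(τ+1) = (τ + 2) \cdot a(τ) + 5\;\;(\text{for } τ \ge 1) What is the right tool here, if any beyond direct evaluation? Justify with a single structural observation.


Best approach: a summation factor — one-term recursion with variable weight τ + 2 is solved by product normalization, not by root-finding.


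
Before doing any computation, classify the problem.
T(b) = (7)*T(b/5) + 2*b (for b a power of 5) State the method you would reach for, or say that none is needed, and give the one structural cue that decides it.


Best approach: the master substitution — index division is the fingerprint: b/5 in the recursive call means substitute b = 5^m.


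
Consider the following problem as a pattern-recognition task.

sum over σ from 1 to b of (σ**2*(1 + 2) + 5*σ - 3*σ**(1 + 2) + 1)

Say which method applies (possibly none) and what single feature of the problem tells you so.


Technique: no special technique — no cancellation, no constant ratio, no binomial weights — just polynomial terms summed directly.


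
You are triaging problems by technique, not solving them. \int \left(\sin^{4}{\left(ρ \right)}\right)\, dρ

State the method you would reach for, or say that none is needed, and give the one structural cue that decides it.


Verdict: a trigonometric identity — the exponent on \sin^{4}{\left(ρ \right)} is even — the power-reduction identity is the standard preprocessing step.


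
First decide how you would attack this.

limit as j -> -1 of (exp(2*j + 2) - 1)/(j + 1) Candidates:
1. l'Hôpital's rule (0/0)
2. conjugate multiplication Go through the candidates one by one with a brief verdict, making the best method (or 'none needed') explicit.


Diagnosis: l'Hôpital's rule (0/0) — plug in -1: top and bottom both hit zero, so differentiate each and retry. A first-order expansion at the point is an equally standard path; the rule packages it.
- l'Hôpital's rule (0/0): yes — fits the structure here.
- conjugate multiplication — multiplying by a conjugate would not remove any indeterminacy here.


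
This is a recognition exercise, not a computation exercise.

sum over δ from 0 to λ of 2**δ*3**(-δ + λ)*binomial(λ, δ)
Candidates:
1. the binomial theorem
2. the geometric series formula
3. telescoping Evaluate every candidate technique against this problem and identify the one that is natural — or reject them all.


Verdict: the binomial theorem — binomial(λ, δ) weighting matched powers of 2 and 3 is the expanded form of (2 + 3)^λ — fold it back up.
- the binomial theorem: yes, a natural case for it.
- the geometric series formula — dividing successive terms gives an index-dependent quantity, not a constant.
- telescoping: neither a shifted-difference shape nor integer-spaced poles are present.


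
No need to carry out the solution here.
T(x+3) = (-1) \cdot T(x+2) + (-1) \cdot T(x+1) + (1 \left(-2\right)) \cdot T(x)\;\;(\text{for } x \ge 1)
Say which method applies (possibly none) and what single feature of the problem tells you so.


Best approach: the characteristic-root method — the recurrence is linear and homogeneous with constant coefficients, so the ansatz r^x turns it into a polynomial equation for r.


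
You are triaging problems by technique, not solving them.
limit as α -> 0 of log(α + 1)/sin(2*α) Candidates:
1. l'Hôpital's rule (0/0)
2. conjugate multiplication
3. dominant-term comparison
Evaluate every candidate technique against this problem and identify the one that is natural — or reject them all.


Best approach: l'Hôpital's rule (0/0) — substituting 0 gives 0 over 0; differentiate top and bottom once and re-evaluate. One could equally expand both pieces locally and compare leading terms; the rule does that in one stroke.
- l'Hôpital's rule (0/0): yes — fits the structure here.
- conjugate multiplication — no divergent radical difference is present for a conjugate pair to cancel.
- dominant-term comparison — this limit is not decided by comparing leading-term growth at infinity.


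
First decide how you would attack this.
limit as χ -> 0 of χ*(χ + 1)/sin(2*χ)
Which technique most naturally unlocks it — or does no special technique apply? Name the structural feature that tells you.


Verdict: l'Hôpital's rule (0/0) — plug in 0: top and bottom both hit zero, so differentiate each and retry. The standard small-argument limits would also carry it; the rule is the systematic route.


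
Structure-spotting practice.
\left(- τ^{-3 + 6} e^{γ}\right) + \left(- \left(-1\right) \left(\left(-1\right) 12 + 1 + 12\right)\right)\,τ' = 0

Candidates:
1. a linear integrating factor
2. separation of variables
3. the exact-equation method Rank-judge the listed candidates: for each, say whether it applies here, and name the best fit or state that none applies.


Diagnosis: separation of variables — one side of the product carries the independent variable, the other the unknown — the textbook separation shape.
- a linear integrating factor — the unknown enters nonlinearly (through a power, a denominator, or a transcendental function), which the linear integrating-factor recipe cannot absorb as-is — any repair would come from a preliminary substitution, not the factor.
- separation of variables — a fit — the right tool for this form.
- the exact-equation method — no potential function has this form as its differential, as written.


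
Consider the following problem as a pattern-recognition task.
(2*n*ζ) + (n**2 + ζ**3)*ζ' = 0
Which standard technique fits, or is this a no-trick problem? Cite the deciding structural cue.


Technique: the exact-equation method — this form is already the differential of something: the matching mixed partials of 2*n*ζ and n**2 + ζ**3 prove it.


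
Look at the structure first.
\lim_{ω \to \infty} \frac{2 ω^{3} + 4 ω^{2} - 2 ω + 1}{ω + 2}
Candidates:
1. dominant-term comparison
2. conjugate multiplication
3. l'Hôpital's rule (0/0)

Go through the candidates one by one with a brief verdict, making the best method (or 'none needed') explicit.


Verdict: dominant-term comparison — growth-rate triage: the leading powers of ω decide the limit, everything else is noise.
- dominant-term comparison: a fit — the right tool for this form.
- conjugate multiplication: rationalization has no target — no divergent radical difference appears.
- l'Hôpital's rule (0/0): no 0/0 form appears: written as one quotient, top and bottom both grow without bound, and the ratio is decided by their leading terms.


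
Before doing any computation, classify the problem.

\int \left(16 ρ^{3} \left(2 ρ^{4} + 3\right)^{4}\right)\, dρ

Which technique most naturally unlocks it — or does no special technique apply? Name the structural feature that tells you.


Method: u-substitution — the only nontrivial dependence routes through 2 ρ^{4} + 3, whose derivative supplies the leftover factor up to a constant multiple — u = 2 ρ^{4} + 3 flattens it. One could also expand and integrate term by term; the substitution is strictly more direct.


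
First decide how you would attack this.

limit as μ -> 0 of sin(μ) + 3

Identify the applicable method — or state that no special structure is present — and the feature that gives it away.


Diagnosis: no special technique — the expression is continuous at the evaluation point — substitute directly; no indeterminate form appears.


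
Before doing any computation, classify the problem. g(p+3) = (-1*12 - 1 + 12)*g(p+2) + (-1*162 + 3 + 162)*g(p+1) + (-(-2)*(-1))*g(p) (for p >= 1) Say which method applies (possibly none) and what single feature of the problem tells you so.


Method: the characteristic-root method — constant coefficients and linearity mean the ansatz r^p reduces it to solving the characteristic polynomial.


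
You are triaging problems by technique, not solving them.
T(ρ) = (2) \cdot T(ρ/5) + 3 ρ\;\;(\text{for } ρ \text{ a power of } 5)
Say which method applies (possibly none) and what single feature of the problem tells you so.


Technique: the master substitution — the argument shrinks by the factor 5, so measure the index on a logarithmic scale and the recursion becomes a shift.


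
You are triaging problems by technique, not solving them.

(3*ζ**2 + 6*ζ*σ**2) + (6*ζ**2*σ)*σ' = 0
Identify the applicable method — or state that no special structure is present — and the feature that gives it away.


Verdict: the exact-equation method — d/dσ of 3*ζ**2 + 6*ζ*σ**2 equals d/dζ of 6*ζ**2*σ: the form is a total differential of one potential — integrate it exactly.


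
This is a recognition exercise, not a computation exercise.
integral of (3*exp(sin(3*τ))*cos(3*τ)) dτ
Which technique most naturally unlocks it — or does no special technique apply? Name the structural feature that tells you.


Diagnosis: u-substitution — structure check: outer function, inner expression sin(3*τ), inner derivative as a factor — the classic u = sin(3*τ) pattern.


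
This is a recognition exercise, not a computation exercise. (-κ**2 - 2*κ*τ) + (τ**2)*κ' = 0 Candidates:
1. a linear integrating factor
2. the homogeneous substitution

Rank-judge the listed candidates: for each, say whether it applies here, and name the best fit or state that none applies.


Technique: the homogeneous substitution — the slope is degree-zero homogeneous: the ratio substitution v = κ/τ collapses it. A Bernoulli rewrite works here as the equation stands — the homogeneous substitution is the more immediate reading.
- a linear integrating factor — the unknown enters nonlinearly (through a power, a denominator, or a transcendental function), which the linear integrating-factor recipe cannot absorb as-is — any repair would come from a preliminary substitution, not the factor.
- the homogeneous substitution: yes, a natural case for it.


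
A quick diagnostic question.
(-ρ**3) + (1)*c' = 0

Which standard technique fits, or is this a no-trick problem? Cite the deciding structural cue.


Best approach: no special technique — the slope is a pure function of ρ; integrate both sides and be done.


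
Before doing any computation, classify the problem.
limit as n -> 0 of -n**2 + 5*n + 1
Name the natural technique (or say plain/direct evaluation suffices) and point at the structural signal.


Best approach: no special technique — nothing blocks direct substitution at 0: plug in and finish.


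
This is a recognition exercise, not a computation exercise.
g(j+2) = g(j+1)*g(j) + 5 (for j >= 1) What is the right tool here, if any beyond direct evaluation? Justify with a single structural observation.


Best approach: no special technique — no ansatz, no master substitution, no summation factor survives the nonlinearity here.


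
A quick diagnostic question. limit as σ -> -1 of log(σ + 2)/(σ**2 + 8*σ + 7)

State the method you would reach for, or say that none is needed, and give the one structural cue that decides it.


Verdict: l'Hôpital's rule (0/0) — plug in -1: top and bottom both hit zero, so differentiate each and retry. One could equally expand both pieces locally and compare leading terms; the rule does that in one stroke.


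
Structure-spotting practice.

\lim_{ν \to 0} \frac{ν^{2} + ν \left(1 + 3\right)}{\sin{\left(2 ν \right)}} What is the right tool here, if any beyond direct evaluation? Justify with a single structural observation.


Method: l'Hôpital's rule (0/0) — both numerator and denominator vanish at 0: the genuine 0/0 indeterminate that l'Hôpital exists for. A first-order expansion at the point is an equally standard path; the rule packages it.


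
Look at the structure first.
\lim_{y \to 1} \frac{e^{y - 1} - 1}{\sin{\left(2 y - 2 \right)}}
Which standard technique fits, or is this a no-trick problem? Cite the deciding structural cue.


Diagnosis: l'Hôpital's rule (0/0) — plug in 1: top and bottom both hit zero, so differentiate each and retry. A first-order expansion at the point is an equally standard path; the rule packages it.


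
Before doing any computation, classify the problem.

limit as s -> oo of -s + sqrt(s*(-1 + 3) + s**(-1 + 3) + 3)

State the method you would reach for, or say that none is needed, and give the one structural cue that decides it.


Method: conjugate multiplication — the difference sqrt(s*(-1 + 3) + s**(-1 + 3) + 3) - s is an ∞ − ∞ stalemate; its conjugate partner breaks the tie.


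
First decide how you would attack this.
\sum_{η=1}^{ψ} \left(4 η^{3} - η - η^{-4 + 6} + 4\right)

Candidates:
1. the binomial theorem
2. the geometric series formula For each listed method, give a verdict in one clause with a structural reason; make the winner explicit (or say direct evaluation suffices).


Technique: no special technique — the sum is polynomial through and through; closed forms for each power of η finish it directly.
- the binomial theorem: the terms do not reassemble into a binomial power.
- the geometric series formula: dividing successive terms gives an index-dependent quantity, not a constant.


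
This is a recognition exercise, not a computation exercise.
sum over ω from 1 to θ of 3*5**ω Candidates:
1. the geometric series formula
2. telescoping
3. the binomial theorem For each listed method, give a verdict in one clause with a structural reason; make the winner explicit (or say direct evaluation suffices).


Technique: the geometric series formula — the ratio of consecutive terms is the constant 5, independent of the index — a geometric sum.
- the geometric series formula: a fit — the right tool for this form.
- telescoping: writing out consecutive terms as given produces no pairwise cancellation.
- the binomial theorem — no binomial coefficients pair with matched powers.


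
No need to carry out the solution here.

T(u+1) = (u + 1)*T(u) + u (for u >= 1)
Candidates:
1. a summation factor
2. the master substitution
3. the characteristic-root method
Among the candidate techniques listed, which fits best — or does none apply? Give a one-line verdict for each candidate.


Technique: a summation factor — because the multiplier u + 1 is index-dependent, divide through by its running product and sum the resulting differences.
- a summation factor: yes, a natural case for it.
- the master substitution — there is no divide-the-index recursive argument.
- the characteristic-root method: an index-dependent weight blocks the pure exponential ansatz.


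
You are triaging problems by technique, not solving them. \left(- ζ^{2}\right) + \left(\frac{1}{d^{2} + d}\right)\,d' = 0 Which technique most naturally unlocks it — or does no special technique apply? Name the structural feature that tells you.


Method: separation of variables — a product of single-variable factors, ζ^{2} and d^{2} + d — the textbook separable form. A Bernoulli rewrite would carry it as the equation stands — separating the variables needs no rearrangement either.


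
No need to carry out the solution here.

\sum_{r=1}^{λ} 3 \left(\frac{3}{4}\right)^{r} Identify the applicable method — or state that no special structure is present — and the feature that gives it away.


Verdict: the geometric series formula — term-over-term division gives \frac{3}{4} every time — index-free ratio, geometric sum formula applies.


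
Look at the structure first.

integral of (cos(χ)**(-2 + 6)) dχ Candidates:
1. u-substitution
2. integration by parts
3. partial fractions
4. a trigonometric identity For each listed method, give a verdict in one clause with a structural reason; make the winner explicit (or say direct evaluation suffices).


Diagnosis: a trigonometric identity — cos(χ)**(-2 + 6) carries an even exponent — trade it for double-angle cosines before integrating.
- u-substitution: no subexpression of the integrand pairs with its own derivative as a factor — individual terms may offer their own substitutions, but any change of variable covering the whole integral would have to be constructed from outside the expression.
- integration by parts: not the natural route: no polynomial-kernel product appears — a recursive parts reduction of the trigonometric product exists, but the identity rewrite is direct.
- partial fractions — there is no rational-function structure to decompose.
- a trigonometric identity — applies; the problem has the shape this method handles.


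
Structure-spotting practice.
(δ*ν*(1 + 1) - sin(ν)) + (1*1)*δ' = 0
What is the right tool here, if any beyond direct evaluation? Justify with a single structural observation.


Technique: a linear integrating factor — the unknown enters only to the first power against a nonzero forcing term — the integrating-factor template applies directly.


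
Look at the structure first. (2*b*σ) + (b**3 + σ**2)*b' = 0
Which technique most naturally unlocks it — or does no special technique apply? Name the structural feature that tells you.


Verdict: the exact-equation method — check exactness first: here it holds (2*b*σ, b**3 + σ**2 have matching cross partials), so no integrating factor is needed.


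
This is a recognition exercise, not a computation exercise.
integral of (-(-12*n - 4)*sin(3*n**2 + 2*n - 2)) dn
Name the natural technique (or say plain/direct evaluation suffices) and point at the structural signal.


Verdict: u-substitution — collected, the integrand has one factor that is, up to a constant, the derivative of an inner expression the rest depends on — substitute for that inner expression.


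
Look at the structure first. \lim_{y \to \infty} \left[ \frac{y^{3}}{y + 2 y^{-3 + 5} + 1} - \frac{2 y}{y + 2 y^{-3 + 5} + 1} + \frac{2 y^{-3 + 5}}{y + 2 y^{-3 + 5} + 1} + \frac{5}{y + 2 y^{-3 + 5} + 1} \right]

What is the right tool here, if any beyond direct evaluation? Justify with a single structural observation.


Method: dominant-term comparison — divide by the highest power of y present: lower-order terms vanish and the dominant ratio remains. l'Hôpital's at-infinity variant applies to the expression viewed as a single quotient; the leading-term comparison is the direct route.


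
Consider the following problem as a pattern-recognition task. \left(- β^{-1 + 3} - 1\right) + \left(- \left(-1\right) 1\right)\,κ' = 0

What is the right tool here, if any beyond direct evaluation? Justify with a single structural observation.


Diagnosis: no special technique — solved for the derivative, no κ appears — this is antidifferentiation in β wearing ODE clothing.


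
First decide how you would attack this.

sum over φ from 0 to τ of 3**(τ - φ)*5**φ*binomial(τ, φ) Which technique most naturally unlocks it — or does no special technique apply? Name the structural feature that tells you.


Best approach: the binomial theorem — binomial(τ, φ) weighting matched powers of 5 and 3 is the expanded form of (5 + 3)^τ — fold it back up.


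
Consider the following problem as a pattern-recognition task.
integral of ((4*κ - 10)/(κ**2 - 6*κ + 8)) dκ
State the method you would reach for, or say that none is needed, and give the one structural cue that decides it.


Technique: partial fractions — break κ**2 - 6*κ + 8 into its roots and the integral splits into logarithm-sized bites.


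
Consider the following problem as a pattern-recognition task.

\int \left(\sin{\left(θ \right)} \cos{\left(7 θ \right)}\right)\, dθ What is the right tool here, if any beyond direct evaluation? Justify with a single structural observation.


Verdict: a trigonometric identity — split \sin{\left(θ \right)} \cos{\left(7 θ \right)} with the angle-addition identities: the resulting sum integrates term by term.


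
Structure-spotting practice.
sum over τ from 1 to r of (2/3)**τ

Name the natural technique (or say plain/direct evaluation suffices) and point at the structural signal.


Diagnosis: the geometric series formula — check a ratio of consecutive terms: it is 2/3, independent of the index, so the geometric formula closes the sum.


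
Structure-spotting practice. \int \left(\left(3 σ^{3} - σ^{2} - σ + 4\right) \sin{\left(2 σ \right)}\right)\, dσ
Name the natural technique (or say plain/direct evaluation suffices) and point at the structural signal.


Technique: integration by parts — a polynomial factor 3 σ^{3} - σ^{2} - σ + 4 multiplies \sin{\left(2 σ \right)}; differentiating 3 σ^{3} - σ^{2} - σ + 4 lowers its degree while \sin{\left(2 σ \right)} integrates cleanly, so parts wins.


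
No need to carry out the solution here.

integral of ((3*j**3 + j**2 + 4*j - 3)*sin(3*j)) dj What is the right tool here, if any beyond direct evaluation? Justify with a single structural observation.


Method: integration by parts — differentiate 3*j**3 + j**2 + 4*j - 3, integrate sin(3*j): each pass lowers the polynomial degree, so parts terminates.


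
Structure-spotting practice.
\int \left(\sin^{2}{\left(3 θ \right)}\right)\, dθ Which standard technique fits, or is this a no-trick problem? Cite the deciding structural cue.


Method: a trigonometric identity — \sin^{2}{\left(3 θ \right)} calls for power reduction: rewrite via double angles before any antiderivative is attempted.


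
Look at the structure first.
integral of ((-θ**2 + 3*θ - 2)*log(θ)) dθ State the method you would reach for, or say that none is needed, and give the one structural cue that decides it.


Method: integration by parts — log(θ) blocks direct integration but differentiates to something rational — parts with the polynomial factor -θ**2 + 3*θ - 2 as dv.


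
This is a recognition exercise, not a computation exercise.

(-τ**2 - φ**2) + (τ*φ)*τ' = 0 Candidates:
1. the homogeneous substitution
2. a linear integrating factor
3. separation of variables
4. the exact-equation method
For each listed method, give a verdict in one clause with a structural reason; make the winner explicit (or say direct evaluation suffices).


Verdict: the homogeneous substitution — scaling φ and τ together leaves the slope fixed — it depends only on τ/φ, so substitute the ratio. A Bernoulli rewrite works here as the equation stands — the homogeneous substitution is the more immediate reading.
- the homogeneous substitution — applicable, and directly so.
- a linear integrating factor — the unknown enters nonlinearly (through a power, a denominator, or a transcendental function), which the linear integrating-factor recipe cannot absorb as-is — any repair would come from a preliminary substitution, not the factor.
- separation of variables: the two dependences do not factor apart.
- the exact-equation method: the cross partial derivatives disagree, so no single potential exists.


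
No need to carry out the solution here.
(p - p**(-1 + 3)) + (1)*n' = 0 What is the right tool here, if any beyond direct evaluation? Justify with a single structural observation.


Diagnosis: no special technique — solved for the derivative, n never appears on the right — this is a direct integration in p, not a differential-equations problem at heart.
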